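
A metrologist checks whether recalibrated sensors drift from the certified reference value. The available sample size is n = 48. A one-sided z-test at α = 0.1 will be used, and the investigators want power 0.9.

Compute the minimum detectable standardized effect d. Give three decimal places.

d ≈ 0.370

Need Φ(δ − 1.282) = 0.9, so δ = 1.282 + 1.282 = 2.563.
δ = d·√n ⇒ d = δ/√n = 2.563/√48 = 0.3700.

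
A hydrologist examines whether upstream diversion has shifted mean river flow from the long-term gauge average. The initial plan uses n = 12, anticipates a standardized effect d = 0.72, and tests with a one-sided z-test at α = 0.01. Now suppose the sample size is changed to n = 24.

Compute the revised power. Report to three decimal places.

With n = 24: δ = d·√n = 0.72 × √24 = 3.5273. Critical value z_{0.01} = 2.326.
Revised power = P(Z > 2.326 − δ) = Φ(1.201) = 0.8851.

Power ≈ 0.885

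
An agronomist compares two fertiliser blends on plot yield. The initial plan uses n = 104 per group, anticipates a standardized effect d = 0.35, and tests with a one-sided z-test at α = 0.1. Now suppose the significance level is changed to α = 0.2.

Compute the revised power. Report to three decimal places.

δ = d·√(n/2) = 0.35 × √(104/2) = 2.5239 (unchanged). New critical value: z_{0.2} = 0.842.
Revised power = P(Z > 0.842 − δ) = Φ(1.682) = 0.9537.

Power ≈ 0.954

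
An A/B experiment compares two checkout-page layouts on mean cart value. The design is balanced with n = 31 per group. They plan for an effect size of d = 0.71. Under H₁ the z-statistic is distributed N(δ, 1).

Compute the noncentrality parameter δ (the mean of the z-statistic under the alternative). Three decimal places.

δ ≈ 2.795

The noncentrality parameter scales effect size by the design's sample-size factor: δ = d·√(n/2) = 0.71 × √(31/2) = 2.7953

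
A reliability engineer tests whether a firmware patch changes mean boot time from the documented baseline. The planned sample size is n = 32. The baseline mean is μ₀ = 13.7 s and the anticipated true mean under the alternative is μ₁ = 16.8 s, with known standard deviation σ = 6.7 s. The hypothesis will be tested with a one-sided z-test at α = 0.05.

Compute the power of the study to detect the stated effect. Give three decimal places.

Power ≈ 0.835

Standardized effect: d = |μ₁ − μ₀| / σ = |16.8 − 13.7| / 6.7 = 0.4627
Noncentrality parameter: δ = d·√n = 0.4627 × √32 = 2.6174
One-sided α = 0.05 → critical value z_{0.05} = 1.645.
Power = Φ(δ − 1.645) = Φ(0.972) = 0.8346.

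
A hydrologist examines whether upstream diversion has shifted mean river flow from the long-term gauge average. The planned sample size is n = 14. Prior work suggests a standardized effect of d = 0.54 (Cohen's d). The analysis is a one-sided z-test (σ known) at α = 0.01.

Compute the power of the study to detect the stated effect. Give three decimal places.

Noncentrality parameter: δ = d·√n = 0.54 × √14 = 2.0205
Critical value for a one-sided test at α = 0.01: z_α = 2.326.
Power = P(Z > 2.326 − δ) = Φ(-0.306) = 0.3799.

Power ≈ 0.380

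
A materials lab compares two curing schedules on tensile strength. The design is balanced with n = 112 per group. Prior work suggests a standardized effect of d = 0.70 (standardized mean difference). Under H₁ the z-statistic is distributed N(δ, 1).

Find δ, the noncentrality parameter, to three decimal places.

δ ≈ 5.238

The noncentrality parameter scales effect size by the design's sample-size factor: δ = d·√(n/2) = 0.70 × √(112/2) = 5.2383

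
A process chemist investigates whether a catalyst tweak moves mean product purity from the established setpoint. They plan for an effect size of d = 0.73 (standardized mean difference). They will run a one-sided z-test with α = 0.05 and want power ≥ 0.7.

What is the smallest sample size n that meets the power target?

For power 0.7 need Φ(δ − z_{0.05}) = 0.7, so δ = z_{0.05} + z_{0.30} = 1.645 + 0.524 = 2.169.
δ = d·√n ⇒ n = (δ/d)² = (2.169 / 0.73)² = 8.83.
Rounding up, n = 9.

n = 9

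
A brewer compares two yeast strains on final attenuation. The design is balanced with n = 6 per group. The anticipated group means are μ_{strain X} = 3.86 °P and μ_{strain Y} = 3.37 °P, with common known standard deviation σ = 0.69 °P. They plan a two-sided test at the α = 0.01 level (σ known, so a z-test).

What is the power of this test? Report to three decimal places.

Power ≈ 0.089

Standardized effect: d = |μ_{strain X} − μ_{strain Y}| / σ = |3.86 − 3.37| / 0.69 = 0.7101
Noncentrality parameter: δ = d·√(n/2) = 0.7101 × √(6/2) = 1.2300
Critical value for a two-sided test at α = 0.01: z_{α/2} = 2.576.
Power = Φ(δ − 2.576) + Φ(−δ − 2.576) = Φ(-1.346) + Φ(-3.806) = 0.0892 + 0.0001 = 0.0893.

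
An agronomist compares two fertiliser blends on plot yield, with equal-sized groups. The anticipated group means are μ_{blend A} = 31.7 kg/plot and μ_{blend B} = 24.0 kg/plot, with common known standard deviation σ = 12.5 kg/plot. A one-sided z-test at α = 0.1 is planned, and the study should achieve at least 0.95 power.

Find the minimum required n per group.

n = 46 per group

Standardized effect: d = |μ_{blend A} − μ_{blend B}| / σ = |31.7 − 24.0| / 12.5 = 0.6160
For power 0.95 need Φ(δ − z_{0.1}) = 0.95, so δ = z_{0.1} + z_{0.05} = 1.282 + 1.645 = 2.926.
δ = d·√(n/2) ⇒ n = 2(δ/d)² = 2 × (2.926 / 0.6160)² = 45.14.
Rounding up, n = 46 per group.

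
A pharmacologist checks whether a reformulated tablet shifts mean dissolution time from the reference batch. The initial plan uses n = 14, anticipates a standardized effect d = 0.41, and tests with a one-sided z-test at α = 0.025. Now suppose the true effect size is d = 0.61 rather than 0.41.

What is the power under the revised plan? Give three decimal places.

With d = 0.61: δ = d·√n = 0.61 × √14 = 2.2824. Critical value z_{0.025} = 1.960.
Revised power = Φ(δ − 1.960) = Φ(0.322) = 0.6264.

Power ≈ 0.626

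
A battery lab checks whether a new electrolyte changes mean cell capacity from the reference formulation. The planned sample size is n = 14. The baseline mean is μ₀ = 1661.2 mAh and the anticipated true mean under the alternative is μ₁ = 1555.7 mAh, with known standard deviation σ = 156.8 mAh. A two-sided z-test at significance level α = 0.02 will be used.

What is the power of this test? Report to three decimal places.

Standardized effect: d = |μ₁ − μ₀| / σ = |1555.7 − 1661.2| / 156.8 = 0.6728
Noncentrality parameter: δ = d·√n = 0.6728 × √14 = 2.5175
Critical value for a two-sided test at α = 0.02: z_{α/2} = 2.326.
Power = Φ(δ − 2.326) + Φ(−δ − 2.326) = Φ(0.191) + Φ(-4.844) = 0.5758 + 0.0000 = 0.5758.

Power ≈ 0.576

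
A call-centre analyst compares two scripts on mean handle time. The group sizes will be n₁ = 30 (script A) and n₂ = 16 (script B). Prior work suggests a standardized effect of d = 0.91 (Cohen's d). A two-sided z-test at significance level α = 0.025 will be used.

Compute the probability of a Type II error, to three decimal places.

Noncentrality parameter: δ = d / √(1/n₁ + 1/n₂) = 0.91 / √(1/30 + 1/16) = 2.9396
Critical value for a two-sided test at α = 0.025: z_{α/2} = 2.241.
Power = Φ(δ − 2.241) + Φ(−δ − 2.241) = Φ(0.698) + Φ(-5.181) = 0.7575 + 0.0000 = 0.7575.
Type II error: β = 1 − power = 1 − 0.7575 = 0.2425.

β ≈ 0.243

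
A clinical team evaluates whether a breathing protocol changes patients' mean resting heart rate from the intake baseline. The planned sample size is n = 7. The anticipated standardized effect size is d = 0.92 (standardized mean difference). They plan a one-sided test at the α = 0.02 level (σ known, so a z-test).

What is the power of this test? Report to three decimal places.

Power ≈ 0.648

Noncentrality parameter: λ = d·√n = 0.92 × √7 = 2.4341
Critical value for a one-sided test at α = 0.02: z_α = 2.054.
Power = P(Z > 2.054 − λ) = Φ(0.380) = 0.6482.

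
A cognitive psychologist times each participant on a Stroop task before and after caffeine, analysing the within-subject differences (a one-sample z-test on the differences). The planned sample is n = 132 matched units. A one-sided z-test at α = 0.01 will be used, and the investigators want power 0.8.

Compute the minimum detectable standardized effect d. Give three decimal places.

d ≈ 0.276

Required noncentrality: δ = z_{0.01} + z_{0.20} = 2.326 + 0.842 = 3.168.
δ = d·√n ⇒ d = δ/√n = 3.168/√132 = 0.2757.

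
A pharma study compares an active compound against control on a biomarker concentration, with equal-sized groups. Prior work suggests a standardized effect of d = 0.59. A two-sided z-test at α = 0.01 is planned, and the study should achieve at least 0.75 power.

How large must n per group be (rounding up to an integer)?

For power 0.75 need Φ(δ − z_{0.005}) = 0.75, so δ = z_{0.005} + z_{0.25} = 2.576 + 0.674 = 3.250.
(Ignoring the negligible lower-tail rejection probability gives the usual closed-form inversion.)
δ = d·√(n/2) ⇒ n = 2(δ/d)² = 2 × (3.250 / 0.59)² = 60.70.
Round up to the next whole unit.

n = 61 per group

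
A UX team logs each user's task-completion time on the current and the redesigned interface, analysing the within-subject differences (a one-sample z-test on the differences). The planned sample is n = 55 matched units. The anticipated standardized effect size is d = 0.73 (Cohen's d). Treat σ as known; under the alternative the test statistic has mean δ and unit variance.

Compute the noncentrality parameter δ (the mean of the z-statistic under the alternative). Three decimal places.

δ ≈ 5.414

The noncentrality parameter scales effect size by the design's sample-size factor: δ = d·√n = 0.73 × √55 = 5.4138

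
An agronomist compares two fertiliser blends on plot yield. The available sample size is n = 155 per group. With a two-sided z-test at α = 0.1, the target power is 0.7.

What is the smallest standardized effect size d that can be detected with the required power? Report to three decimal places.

d ≈ 0.246

Required noncentrality: δ = z_{0.05} + z_{0.30} = 1.645 + 0.524 = 2.169.
(Lower-tail contribution to power is negligible for δ > 0.)
δ = d·√(n/2) ⇒ d = δ/√(n/2) = 2.169/√(155/2) = 0.2464.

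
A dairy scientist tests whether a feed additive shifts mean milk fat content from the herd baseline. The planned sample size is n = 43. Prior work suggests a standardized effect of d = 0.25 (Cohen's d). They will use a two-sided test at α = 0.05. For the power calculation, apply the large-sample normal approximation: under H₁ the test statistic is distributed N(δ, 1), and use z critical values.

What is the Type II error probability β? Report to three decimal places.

β ≈ 0.626

Noncentrality parameter: δ = d·√n = 0.25 × √43 = 1.6394
Two-sided α = 0.05 → critical value z_{0.025} = 1.960.
Power = Φ(δ − 1.960) + Φ(−δ − 1.960) = Φ(-0.321) + Φ(-3.599) = 0.3743 + 0.0002 = 0.3744.
Type II error: β = 1 − power = 1 − 0.3744 = 0.6256.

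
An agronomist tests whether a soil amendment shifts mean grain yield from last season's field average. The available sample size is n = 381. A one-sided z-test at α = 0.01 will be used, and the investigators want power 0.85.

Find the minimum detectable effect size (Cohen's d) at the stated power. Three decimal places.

Need Φ(δ − 2.326) = 0.85, so δ = 2.326 + 1.036 = 3.363.
δ = d·√n ⇒ d = δ/√n = 3.363/√381 = 0.1723.

d ≈ 0.172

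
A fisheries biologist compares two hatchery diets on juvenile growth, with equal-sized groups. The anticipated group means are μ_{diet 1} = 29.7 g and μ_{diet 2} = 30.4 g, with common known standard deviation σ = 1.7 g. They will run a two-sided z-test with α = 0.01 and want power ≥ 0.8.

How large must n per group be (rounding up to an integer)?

n = 138 per group

Standardized effect: d = |μ_{diet 1} − μ_{diet 2}| / σ = |29.7 − 30.4| / 1.7 = 0.4118
Set Φ(δ − 2.576) = 0.8; then δ − 2.576 = Φ⁻¹(0.8) = 0.842, giving δ = 3.417.
(For δ > 0 the lower-tail rejection region contributes negligibly to power, so the one-term inversion is standard.)
δ = d·√(n/2) ⇒ n = 2(δ/d)² = 2 × (3.417 / 0.4118)² = 137.76.
Rounding up, n = 138 per group.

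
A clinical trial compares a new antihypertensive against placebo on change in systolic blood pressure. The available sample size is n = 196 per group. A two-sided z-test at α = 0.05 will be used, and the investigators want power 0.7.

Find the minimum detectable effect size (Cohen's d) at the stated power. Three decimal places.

Need Φ(δ − 1.960) = 0.7, so δ = 1.960 + 0.524 = 2.484.
(Lower-tail contribution to power is negligible for δ > 0.)
δ = d·√(n/2) ⇒ d = δ/√(n/2) = 2.484/√(196/2) = 0.2510.

d ≈ 0.251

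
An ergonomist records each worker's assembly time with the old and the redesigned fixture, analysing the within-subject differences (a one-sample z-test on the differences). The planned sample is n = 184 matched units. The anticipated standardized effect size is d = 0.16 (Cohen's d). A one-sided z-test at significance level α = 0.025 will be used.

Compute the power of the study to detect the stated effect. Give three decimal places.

Power ≈ 0.583

Noncentrality parameter: δ = d·√n = 0.16 × √184 = 2.1703
One-sided α = 0.025 → critical value z_{0.025} = 1.960.
Power = Φ(δ − 1.960) = Φ(0.210) = 0.5833.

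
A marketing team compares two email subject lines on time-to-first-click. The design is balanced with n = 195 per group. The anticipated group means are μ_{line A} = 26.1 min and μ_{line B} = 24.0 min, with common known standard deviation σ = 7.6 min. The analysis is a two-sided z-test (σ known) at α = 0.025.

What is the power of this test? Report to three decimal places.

Standardized effect: d = |μ_{line A} − μ_{line B}| / σ = |26.1 − 24.0| / 7.6 = 0.2763
Noncentrality parameter: δ = d·√(n/2) = 0.2763 × √(195/2) = 2.7284
Critical value for a two-sided test at α = 0.025: z_{α/2} = 2.241.
Power = Φ(δ − 2.241) + Φ(−δ − 2.241) = Φ(0.487) + Φ(-4.970) = 0.6869 + 0.0000 = 0.6869.

Power ≈ 0.687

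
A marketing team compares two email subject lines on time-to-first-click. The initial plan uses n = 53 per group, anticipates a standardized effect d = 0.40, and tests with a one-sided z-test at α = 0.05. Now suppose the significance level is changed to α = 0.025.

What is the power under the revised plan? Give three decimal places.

δ = d·√(n/2) = 0.40 × √(53/2) = 2.0591 (unchanged). New critical value: z_{0.025} = 1.960.
Revised power = Φ(δ − 1.960) = Φ(0.099) = 0.5395.

Power ≈ 0.539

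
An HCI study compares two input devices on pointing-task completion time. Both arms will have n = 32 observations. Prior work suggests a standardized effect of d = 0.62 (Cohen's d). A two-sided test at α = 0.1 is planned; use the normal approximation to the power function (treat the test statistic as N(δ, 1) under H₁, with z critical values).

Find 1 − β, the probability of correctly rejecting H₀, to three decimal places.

Power ≈ 0.798

Noncentrality parameter: δ = d·√(n/2) = 0.62 × √(32/2) = 2.4800
Two-sided α = 0.1 → critical value z_{0.05} = 1.645.
Power = Φ(δ − 1.645) + Φ(−δ − 1.645) = Φ(0.835) + Φ(-4.125) = 0.7982 + 0.0000 = 0.7982.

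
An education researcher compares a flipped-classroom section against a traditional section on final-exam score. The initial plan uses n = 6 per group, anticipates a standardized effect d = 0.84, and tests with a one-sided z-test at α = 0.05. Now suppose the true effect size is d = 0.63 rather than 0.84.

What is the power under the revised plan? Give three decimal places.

Power ≈ 0.290

With d = 0.63: δ = d·√(n/2) = 0.63 × √(6/2) = 1.0912. Critical value z_{0.05} = 1.645.
Revised power = Φ(δ − 1.645) = Φ(-0.554) = 0.2899.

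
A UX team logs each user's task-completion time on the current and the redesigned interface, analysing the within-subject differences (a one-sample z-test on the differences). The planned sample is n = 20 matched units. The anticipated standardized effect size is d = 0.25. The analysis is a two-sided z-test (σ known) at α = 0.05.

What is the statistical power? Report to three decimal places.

Noncentrality parameter: λ = d·√n = 0.25 × √20 = 1.1180
Critical value for a two-sided test at α = 0.05: z_{α/2} = 1.960.
Power = Φ(λ − 1.960) + Φ(−λ − 1.960) = Φ(-0.842) + Φ(-3.078) = 0.1999 + 0.0010 = 0.2010.

Power ≈ 0.201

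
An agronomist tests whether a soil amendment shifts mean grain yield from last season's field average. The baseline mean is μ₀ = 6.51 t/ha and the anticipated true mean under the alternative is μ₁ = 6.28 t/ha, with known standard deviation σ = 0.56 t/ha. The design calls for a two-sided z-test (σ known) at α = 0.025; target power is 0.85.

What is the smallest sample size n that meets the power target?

n = 64

Standardized effect: d = |μ₁ − μ₀| / σ = |6.28 − 6.51| / 0.56 = 0.4107
For power 0.85 need Φ(δ − z_{0.0125}) = 0.85, so δ = z_{0.0125} + z_{0.15} = 2.241 + 1.036 = 3.278.
(For δ > 0 the lower-tail rejection region contributes negligibly to power, so the one-term inversion is standard.)
δ = d·√n ⇒ n = (δ/d)² = (3.278 / 0.4107)² = 63.69.
Rounding up, n = 64.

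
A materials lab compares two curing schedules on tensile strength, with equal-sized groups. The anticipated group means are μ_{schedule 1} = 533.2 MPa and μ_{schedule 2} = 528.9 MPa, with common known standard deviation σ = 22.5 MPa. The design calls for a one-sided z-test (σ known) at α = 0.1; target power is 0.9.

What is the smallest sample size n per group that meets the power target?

n = 360 per group

Standardized effect: d = |μ_{schedule 1} − μ_{schedule 2}| / σ = |533.2 − 528.9| / 22.5 = 0.1911
Set Φ(δ − 1.282) = 0.9; then δ − 1.282 = Φ⁻¹(0.9) = 1.282, giving δ = 2.563.
δ = d·√(n/2) ⇒ n = 2(δ/d)² = 2 × (2.563 / 0.1911)² = 359.74.
Round up to the next whole unit.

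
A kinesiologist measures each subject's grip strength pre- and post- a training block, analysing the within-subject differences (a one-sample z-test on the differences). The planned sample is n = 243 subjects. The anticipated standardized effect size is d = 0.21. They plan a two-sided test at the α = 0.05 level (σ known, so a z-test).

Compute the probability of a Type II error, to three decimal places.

β ≈ 0.094

Noncentrality parameter: δ = d·√n = 0.21 × √243 = 3.2736
Critical value for a two-sided test at α = 0.05: z_{α/2} = 1.960.
Power = Φ(δ − 1.960) + Φ(−δ − 1.960) = Φ(1.314) + Φ(-5.234) = 0.9055 + 0.0000 = 0.9055.
Type II error: β = 1 − power = 1 − 0.9055 = 0.0945.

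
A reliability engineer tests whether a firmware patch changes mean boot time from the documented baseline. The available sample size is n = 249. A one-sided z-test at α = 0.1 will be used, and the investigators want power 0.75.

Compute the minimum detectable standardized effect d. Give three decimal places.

d ≈ 0.124

Required noncentrality: δ = z_{0.1} + z_{0.25} = 1.282 + 0.674 = 1.956.
δ = d·√n ⇒ d = δ/√n = 1.956/√249 = 0.1240.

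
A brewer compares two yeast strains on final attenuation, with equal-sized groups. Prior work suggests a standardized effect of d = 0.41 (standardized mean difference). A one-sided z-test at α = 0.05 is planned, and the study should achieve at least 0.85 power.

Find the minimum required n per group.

n = 86 per group

Set Φ(δ − 1.645) = 0.85; then δ − 1.645 = Φ⁻¹(0.85) = 1.036, giving δ = 2.681.
δ = d·√(n/2) ⇒ n = 2(δ/d)² = 2 × (2.681 / 0.41)² = 85.54.
Rounding up, n = 86 per group.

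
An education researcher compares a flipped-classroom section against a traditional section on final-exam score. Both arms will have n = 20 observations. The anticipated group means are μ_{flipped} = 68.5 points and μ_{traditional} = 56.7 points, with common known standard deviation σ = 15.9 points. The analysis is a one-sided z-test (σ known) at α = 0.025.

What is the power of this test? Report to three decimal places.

Power ≈ 0.651

Standardized effect: d = |μ_{flipped} − μ_{traditional}| / σ = |68.5 − 56.7| / 15.9 = 0.7421
Noncentrality parameter: δ = d·√(n/2) = 0.7421 × √(20/2) = 2.3468
One-sided α = 0.025 → critical value z_{0.025} = 1.960.
Power = P(Z > 1.960 − δ) = Φ(0.387) = 0.6506.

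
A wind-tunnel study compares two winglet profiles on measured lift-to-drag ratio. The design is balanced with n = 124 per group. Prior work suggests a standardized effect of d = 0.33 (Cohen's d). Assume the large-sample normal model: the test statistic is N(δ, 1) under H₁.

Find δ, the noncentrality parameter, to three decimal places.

δ ≈ 2.598

The noncentrality parameter scales effect size by the design's sample-size factor: δ = d·√(n/2) = 0.33 × √(124/2) = 2.5984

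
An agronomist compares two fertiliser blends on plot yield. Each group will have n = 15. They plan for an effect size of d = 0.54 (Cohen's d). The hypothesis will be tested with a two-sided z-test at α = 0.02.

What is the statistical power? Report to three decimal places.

Power ≈ 0.198

Noncentrality parameter: δ = d·√(n/2) = 0.54 × √(15/2) = 1.4789
Two-sided α = 0.02 → critical value z_{0.01} = 2.326.
Power = Φ(δ − 2.326) + Φ(−δ − 2.326) = Φ(-0.847) + Φ(-3.805) = 0.1984 + 0.0001 = 0.1984.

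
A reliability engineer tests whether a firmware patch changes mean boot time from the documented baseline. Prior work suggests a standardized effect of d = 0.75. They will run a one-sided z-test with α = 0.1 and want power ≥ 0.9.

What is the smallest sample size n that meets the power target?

n = 12

For power 0.9 need Φ(δ − z_{0.1}) = 0.9, so δ = z_{0.1} + z_{0.10} = 1.282 + 1.282 = 2.563.
δ = d·√n ⇒ n = (δ/d)² = (2.563 / 0.75)² = 11.68.
Rounding up, n = 12.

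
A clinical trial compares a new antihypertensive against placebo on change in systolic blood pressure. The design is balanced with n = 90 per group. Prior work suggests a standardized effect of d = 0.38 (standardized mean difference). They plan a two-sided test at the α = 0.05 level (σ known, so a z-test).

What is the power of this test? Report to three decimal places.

Power ≈ 0.722

Noncentrality parameter: δ = d·√(n/2) = 0.38 × √(90/2) = 2.5491
Two-sided α = 0.05 → critical value z_{0.025} = 1.960.
Power = Φ(δ − 1.960) + Φ(−δ − 1.960) = Φ(0.589) + Φ(-4.509) = 0.7221 + 0.0000 = 0.7221.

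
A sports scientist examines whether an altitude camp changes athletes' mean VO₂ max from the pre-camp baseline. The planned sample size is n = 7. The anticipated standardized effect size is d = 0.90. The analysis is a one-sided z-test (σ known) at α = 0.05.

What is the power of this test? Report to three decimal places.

Power ≈ 0.769

Noncentrality parameter: δ = d·√n = 0.90 × √7 = 2.3812
Critical value for a one-sided test at α = 0.05: z_α = 1.645.
Power = P(Z > 1.645 − δ) = Φ(0.736) = 0.7692.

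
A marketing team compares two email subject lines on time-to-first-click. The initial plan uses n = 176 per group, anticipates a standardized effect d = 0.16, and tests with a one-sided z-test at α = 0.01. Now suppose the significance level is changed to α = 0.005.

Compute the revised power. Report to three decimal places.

Power ≈ 0.141

δ = d·√(n/2) = 0.16 × √(176/2) = 1.5009 (unchanged). New critical value: z_{0.005} = 2.576.
Revised power = Φ(δ − 2.576) = Φ(-1.075) = 0.1412.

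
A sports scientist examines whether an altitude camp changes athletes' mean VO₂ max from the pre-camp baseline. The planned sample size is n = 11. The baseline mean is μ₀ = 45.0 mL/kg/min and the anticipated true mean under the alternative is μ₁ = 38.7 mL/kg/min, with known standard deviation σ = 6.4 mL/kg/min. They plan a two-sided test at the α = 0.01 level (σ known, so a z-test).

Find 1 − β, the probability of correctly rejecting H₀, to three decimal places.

Power ≈ 0.755

Standardized effect: d = |μ₁ − μ₀| / σ = |38.7 − 45.0| / 6.4 = 0.9844
Noncentrality parameter: λ = d·√n = 0.9844 × √11 = 3.2648
Critical value for a two-sided test at α = 0.01: z_{α/2} = 2.576.
Power = Φ(λ − 2.576) + Φ(−λ − 2.576) = Φ(0.689) + Φ(-5.841) = 0.7546 + 0.0000 = 0.7546.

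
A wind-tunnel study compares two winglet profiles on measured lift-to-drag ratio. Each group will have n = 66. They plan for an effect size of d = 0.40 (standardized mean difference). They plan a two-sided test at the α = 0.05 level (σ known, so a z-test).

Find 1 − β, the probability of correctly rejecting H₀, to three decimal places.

Noncentrality parameter: δ = d·√(n/2) = 0.40 × √(66/2) = 2.2978
Two-sided α = 0.05 → critical value z_{0.025} = 1.960.
Power = Φ(δ − 1.960) + Φ(−δ − 1.960) = Φ(0.338) + Φ(-4.258) = 0.6323 + 0.0000 = 0.6323.

Power ≈ 0.632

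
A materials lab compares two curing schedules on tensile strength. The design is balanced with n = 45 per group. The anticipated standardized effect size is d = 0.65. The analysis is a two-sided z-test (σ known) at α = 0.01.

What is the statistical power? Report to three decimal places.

Noncentrality parameter: δ = d·√(n/2) = 0.65 × √(45/2) = 3.0832
Two-sided α = 0.01 → critical value z_{0.005} = 2.576.
Power = Φ(δ − 2.576) + Φ(−δ − 2.576) = Φ(0.507) + Φ(-5.659) = 0.6941 + 0.0000 = 0.6941.

Power ≈ 0.694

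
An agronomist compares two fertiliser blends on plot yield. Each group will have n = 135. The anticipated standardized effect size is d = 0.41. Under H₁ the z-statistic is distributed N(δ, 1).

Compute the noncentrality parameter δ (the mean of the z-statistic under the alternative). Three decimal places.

δ ≈ 3.368

δ = d·√(n/2) = 0.41 × √(135/2) = 3.3685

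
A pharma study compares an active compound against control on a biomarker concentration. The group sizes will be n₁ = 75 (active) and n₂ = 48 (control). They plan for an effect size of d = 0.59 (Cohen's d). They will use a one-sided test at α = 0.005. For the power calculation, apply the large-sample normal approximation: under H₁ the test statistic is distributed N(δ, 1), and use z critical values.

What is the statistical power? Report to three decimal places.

Noncentrality parameter: δ = d / √(1/n₁ + 1/n₂) = 0.59 / √(1/75 + 1/48) = 3.1919
One-sided α = 0.005 → critical value z_{0.005} = 2.576.
Power = Φ(δ − 2.576) = Φ(0.616) = 0.7311.

Power ≈ 0.731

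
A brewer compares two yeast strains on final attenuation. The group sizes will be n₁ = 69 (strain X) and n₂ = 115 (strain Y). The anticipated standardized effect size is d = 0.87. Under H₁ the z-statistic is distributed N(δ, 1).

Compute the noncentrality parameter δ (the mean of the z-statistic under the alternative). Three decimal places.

δ ≈ 5.713

The noncentrality parameter scales effect size by the design's sample-size factor: δ = d / √(1/n₁ + 1/n₂) = 0.87 / √(1/69 + 1/115) = 5.7133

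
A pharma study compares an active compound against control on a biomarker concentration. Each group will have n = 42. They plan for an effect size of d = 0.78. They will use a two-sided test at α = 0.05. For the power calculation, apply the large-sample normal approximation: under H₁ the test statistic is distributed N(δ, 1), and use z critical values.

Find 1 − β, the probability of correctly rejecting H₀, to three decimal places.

Power ≈ 0.947

Noncentrality parameter: δ = d·√(n/2) = 0.78 × √(42/2) = 3.5744
Two-sided α = 0.05 → critical value z_{0.025} = 1.960.
Power = Φ(δ − 1.960) + Φ(−δ − 1.960) = Φ(1.614) + Φ(-5.534) = 0.9468 + 0.0000 = 0.9468.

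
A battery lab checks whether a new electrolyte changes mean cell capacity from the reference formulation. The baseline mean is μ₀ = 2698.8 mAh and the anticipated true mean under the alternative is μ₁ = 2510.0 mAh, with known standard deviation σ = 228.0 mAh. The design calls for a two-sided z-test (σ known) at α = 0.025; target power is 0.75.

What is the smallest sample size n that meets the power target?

n = 13

Standardized effect: d = |μ₁ − μ₀| / σ = |2510.0 − 2698.8| / 228.0 = 0.8281
Set Φ(δ − 2.241) = 0.75; then δ − 2.241 = Φ⁻¹(0.75) = 0.674, giving δ = 2.916.
(For δ > 0 the lower-tail rejection region contributes negligibly to power, so the one-term inversion is standard.)
δ = d·√n ⇒ n = (δ/d)² = (2.916 / 0.8281)² = 12.40.
Round up to the next whole unit.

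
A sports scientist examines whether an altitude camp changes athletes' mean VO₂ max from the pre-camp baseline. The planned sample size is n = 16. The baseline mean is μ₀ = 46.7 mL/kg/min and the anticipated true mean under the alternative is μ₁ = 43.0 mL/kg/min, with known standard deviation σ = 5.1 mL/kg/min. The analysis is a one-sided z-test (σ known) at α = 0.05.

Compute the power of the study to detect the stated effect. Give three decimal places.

Power ≈ 0.896

Standardized effect: d = |μ₁ − μ₀| / σ = |43.0 − 46.7| / 5.1 = 0.7255
Noncentrality parameter: δ = d·√n = 0.7255 × √16 = 2.9020
Critical value for a one-sided test at α = 0.05: z_α = 1.645.
Power = Φ(δ − 1.645) = Φ(1.257) = 0.8956.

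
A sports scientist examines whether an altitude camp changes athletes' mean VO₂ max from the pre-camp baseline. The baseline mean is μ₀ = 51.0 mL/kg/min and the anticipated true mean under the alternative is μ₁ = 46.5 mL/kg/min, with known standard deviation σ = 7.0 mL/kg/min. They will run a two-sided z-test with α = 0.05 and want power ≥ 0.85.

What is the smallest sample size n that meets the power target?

n = 22

Standardized effect: d = |μ₁ − μ₀| / σ = |46.5 − 51.0| / 7.0 = 0.6429
For power 0.85 need Φ(δ − z_{0.025}) = 0.85, so δ = z_{0.025} + z_{0.15} = 1.960 + 1.036 = 2.996.
(Ignoring the negligible lower-tail rejection probability gives the usual closed-form inversion.)
δ = d·√n ⇒ n = (δ/d)² = (2.996 / 0.6429)² = 21.73.
Rounding up, n = 22.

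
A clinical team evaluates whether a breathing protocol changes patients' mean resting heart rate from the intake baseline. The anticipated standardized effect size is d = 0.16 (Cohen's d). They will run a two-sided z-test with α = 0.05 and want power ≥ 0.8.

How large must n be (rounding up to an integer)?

For power 0.8 need Φ(δ − z_{0.025}) = 0.8, so δ = z_{0.025} + z_{0.20} = 1.960 + 0.842 = 2.802.
(The Φ(−δ − z_{α/2}) term is vanishingly small for δ > 0 and is dropped in the standard sample-size formula.)
δ = d·√n ⇒ n = (δ/d)² = (2.802 / 0.16)² = 306.60.
Rounding up, n = 307.

n = 307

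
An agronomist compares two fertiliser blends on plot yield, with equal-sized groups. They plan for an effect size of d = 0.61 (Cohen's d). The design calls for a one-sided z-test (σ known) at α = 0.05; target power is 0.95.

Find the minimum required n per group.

For power 0.95 need Φ(δ − z_{0.05}) = 0.95, so δ = z_{0.05} + z_{0.05} = 1.645 + 1.645 = 3.290.
δ = d·√(n/2) ⇒ n = 2(δ/d)² = 2 × (3.290 / 0.61)² = 58.17.
Rounding up, n = 59 per group.

n = 59 per group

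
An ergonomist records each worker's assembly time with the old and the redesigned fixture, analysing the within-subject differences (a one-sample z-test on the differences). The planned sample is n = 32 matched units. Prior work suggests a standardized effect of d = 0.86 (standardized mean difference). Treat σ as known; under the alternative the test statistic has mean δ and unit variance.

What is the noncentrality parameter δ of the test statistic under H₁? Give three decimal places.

δ ≈ 4.865

The noncentrality parameter scales effect size by the design's sample-size factor: δ = d·√n = 0.86 × √32 = 4.8649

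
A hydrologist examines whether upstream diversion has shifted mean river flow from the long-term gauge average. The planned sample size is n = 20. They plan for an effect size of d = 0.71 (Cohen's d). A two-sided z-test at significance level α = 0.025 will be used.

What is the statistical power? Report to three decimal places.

Noncentrality parameter: δ = d·√n = 0.71 × √20 = 3.1752
Critical value for a two-sided test at α = 0.025: z_{α/2} = 2.241.
Power = Φ(δ − 2.241) + Φ(−δ − 2.241) = Φ(0.934) + Φ(-5.417) = 0.8248 + 0.0000 = 0.8248.

Power ≈ 0.825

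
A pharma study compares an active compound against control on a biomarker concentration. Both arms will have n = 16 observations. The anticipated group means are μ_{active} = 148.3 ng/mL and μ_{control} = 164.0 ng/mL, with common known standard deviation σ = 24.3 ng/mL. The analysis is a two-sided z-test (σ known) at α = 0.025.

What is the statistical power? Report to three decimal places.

Standardized effect: d = |μ_{active} − μ_{control}| / σ = |148.3 − 164.0| / 24.3 = 0.6461
Noncentrality parameter: δ = d·√(n/2) = 0.6461 × √(16/2) = 1.8274
Two-sided α = 0.025 → critical value z_{0.0125} = 2.241.
Power = Φ(δ − 2.241) + Φ(−δ − 2.241) = Φ(-0.414) + Φ(-4.069) = 0.3394 + 0.0000 = 0.3395.

Power ≈ 0.339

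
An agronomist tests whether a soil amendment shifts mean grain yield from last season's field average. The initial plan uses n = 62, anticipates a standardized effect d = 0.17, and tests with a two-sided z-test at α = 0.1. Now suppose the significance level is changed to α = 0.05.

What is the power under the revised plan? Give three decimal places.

Power ≈ 0.268

δ = d·√n = 0.17 × √62 = 1.3386 (unchanged). New critical value: z_{0.025} = 1.960.
Revised power = Φ(δ − 1.960) + Φ(−δ − 1.960) = Φ(-0.621) + Φ(-3.299) = 0.2672 + 0.0005 = 0.2677.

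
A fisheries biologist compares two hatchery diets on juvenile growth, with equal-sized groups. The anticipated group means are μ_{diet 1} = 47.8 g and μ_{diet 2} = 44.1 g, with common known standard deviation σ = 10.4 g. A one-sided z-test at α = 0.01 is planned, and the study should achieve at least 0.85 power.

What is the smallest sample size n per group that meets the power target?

n = 179 per group

Standardized effect: d = |μ_{diet 1} − μ_{diet 2}| / σ = |47.8 − 44.1| / 10.4 = 0.3558
For power 0.85 need Φ(δ − z_{0.01}) = 0.85, so δ = z_{0.01} + z_{0.15} = 2.326 + 1.036 = 3.363.
δ = d·√(n/2) ⇒ n = 2(δ/d)² = 2 × (3.363 / 0.3558)² = 178.69.
Round up to the next whole unit.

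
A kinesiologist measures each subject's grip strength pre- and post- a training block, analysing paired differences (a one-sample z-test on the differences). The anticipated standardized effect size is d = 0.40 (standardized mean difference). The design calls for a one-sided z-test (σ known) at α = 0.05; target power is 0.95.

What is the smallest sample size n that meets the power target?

n = 68

Set Φ(δ − 1.645) = 0.95; then δ − 1.645 = Φ⁻¹(0.95) = 1.645, giving δ = 3.290.
δ = d·√n ⇒ n = (δ/d)² = (3.290 / 0.40)² = 67.64.
Round up to the next whole unit.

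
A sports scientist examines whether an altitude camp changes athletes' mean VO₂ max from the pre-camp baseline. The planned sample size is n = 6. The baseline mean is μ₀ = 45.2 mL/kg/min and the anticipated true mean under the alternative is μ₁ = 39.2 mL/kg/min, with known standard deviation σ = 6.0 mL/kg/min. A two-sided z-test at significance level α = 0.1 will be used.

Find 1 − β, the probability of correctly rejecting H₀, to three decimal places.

Standardized effect: d = |μ₁ − μ₀| / σ = |39.2 − 45.2| / 6.0 = 1.0000
Noncentrality parameter: δ = d·√n = 1.0000 × √6 = 2.4495
Two-sided α = 0.1 → critical value z_{0.05} = 1.645.
Power = Φ(δ − 1.645) + Φ(−δ − 1.645) = Φ(0.805) + Φ(-4.094) = 0.7895 + 0.0000 = 0.7895.

Power ≈ 0.790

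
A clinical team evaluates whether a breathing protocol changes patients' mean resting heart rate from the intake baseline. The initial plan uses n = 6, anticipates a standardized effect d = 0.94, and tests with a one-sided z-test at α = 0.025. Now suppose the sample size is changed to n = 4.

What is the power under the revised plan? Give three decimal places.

Power ≈ 0.468

With n = 4: δ = d·√n = 0.94 × √4 = 1.8800. Critical value z_{0.025} = 1.960.
Revised power = Φ(δ − 1.960) = Φ(-0.080) = 0.4681.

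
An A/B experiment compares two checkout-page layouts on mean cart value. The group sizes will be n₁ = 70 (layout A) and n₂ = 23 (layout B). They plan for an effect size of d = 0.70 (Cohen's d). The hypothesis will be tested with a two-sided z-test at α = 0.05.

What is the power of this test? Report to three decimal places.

Noncentrality parameter: δ = d / √(1/n₁ + 1/n₂) = 0.70 / √(1/70 + 1/23) = 2.9125
Two-sided α = 0.05 → critical value z_{0.025} = 1.960.
Power = Φ(δ − 1.960) + Φ(−δ − 1.960) = Φ(0.953) + Φ(-4.872) = 0.8296 + 0.0000 = 0.8296.

Power ≈ 0.830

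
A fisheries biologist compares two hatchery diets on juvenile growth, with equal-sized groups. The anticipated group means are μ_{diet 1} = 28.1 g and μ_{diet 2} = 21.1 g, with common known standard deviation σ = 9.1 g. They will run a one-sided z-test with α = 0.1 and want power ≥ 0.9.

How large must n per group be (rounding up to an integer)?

Standardized effect: d = |μ_{diet 1} − μ_{diet 2}| / σ = |28.1 − 21.1| / 9.1 = 0.7692
For power 0.9 need Φ(δ − z_{0.1}) = 0.9, so δ = z_{0.1} + z_{0.10} = 1.282 + 1.282 = 2.563.
δ = d·√(n/2) ⇒ n = 2(δ/d)² = 2 × (2.563 / 0.7692)² = 22.20.
Round up to the next whole unit.

n = 23 per group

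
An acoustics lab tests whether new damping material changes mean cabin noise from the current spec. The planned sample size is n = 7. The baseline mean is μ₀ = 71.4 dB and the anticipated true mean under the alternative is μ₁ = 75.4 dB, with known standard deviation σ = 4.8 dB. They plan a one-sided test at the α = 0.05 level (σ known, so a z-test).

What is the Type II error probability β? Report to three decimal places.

β ≈ 0.288

Standardized effect: d = |μ₁ − μ₀| / σ = |75.4 − 71.4| / 4.8 = 0.8333
Noncentrality parameter: λ = d·√n = 0.8333 × √7 = 2.2048
Critical value for a one-sided test at α = 0.05: z_α = 1.645.
Power = Φ(λ − 1.645) = Φ(0.560) = 0.7122.
Type II error: β = 1 − power = 1 − 0.7122 = 0.2878.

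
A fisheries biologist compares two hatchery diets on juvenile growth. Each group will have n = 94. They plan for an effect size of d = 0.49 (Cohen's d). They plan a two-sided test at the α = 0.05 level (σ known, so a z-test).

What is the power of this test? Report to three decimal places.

Noncentrality parameter: δ = d·√(n/2) = 0.49 × √(94/2) = 3.3593
Two-sided α = 0.05 → critical value z_{0.025} = 1.960.
Power = Φ(δ − 1.960) + Φ(−δ − 1.960) = Φ(1.399) + Φ(-5.319) = 0.9191 + 0.0000 = 0.9191.

Power ≈ 0.919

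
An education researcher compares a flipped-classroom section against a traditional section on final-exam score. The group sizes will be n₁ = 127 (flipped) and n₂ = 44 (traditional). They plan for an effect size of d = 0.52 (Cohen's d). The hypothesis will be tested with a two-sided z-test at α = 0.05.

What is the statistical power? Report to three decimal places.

Noncentrality parameter: δ = d / √(1/n₁ + 1/n₂) = 0.52 / √(1/127 + 1/44) = 2.9726
Two-sided α = 0.05 → critical value z_{0.025} = 1.960.
Power = Φ(δ − 1.960) + Φ(−δ − 1.960) = Φ(1.013) + Φ(-4.933) = 0.8444 + 0.0000 = 0.8444.

Power ≈ 0.844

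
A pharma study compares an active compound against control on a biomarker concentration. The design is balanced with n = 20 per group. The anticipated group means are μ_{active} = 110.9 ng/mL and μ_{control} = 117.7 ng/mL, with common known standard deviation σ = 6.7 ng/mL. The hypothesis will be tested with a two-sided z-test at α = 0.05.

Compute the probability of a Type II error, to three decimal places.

Standardized effect: d = |μ_{active} − μ_{control}| / σ = |110.9 − 117.7| / 6.7 = 1.0149
Noncentrality parameter: δ = d·√(n/2) = 1.0149 × √(20/2) = 3.2095
Critical value for a two-sided test at α = 0.05: z_{α/2} = 1.960.
Power = Φ(δ − 1.960) + Φ(−δ − 1.960) = Φ(1.250) + Φ(-5.169) = 0.8943 + 0.0000 = 0.8943.
Type II error: β = 1 − power = 1 − 0.8943 = 0.1057.

β ≈ 0.106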